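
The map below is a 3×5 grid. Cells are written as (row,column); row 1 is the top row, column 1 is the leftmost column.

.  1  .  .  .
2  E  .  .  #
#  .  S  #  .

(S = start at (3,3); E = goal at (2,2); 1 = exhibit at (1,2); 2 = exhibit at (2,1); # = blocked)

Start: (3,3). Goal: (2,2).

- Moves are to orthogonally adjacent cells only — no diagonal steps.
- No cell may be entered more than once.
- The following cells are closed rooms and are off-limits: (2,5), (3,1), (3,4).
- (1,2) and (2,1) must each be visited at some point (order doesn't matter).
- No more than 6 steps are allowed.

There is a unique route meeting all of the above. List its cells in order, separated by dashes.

Any route must reach (1,2) and (2,1) and still end at (2,2) within 6 moves, so the order of the required stops is forced.
Route from (3,3): 2× up (reaching (1,3)), 2× left (reaching (1,1)), down to (2,1), right to (2,2) — 6 moves in all.
Check: all required cells visited; 6 ≤ 6 moves.

(3,3) - (2,3) - (1,3) - (1,2) - (1,1) - (2,1) - (2,2)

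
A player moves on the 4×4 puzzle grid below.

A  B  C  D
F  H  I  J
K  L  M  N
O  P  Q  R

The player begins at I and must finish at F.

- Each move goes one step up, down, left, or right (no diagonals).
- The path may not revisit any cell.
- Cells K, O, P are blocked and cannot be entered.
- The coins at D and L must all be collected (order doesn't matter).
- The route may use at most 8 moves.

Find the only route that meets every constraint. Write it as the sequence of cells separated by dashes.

I - C - D - J - N - M - L - H - F

Any route must reach D and L and still end at F within 8 moves, so the order of the required stops is forced.
Route from I: up to C, right to D, 2× down (reaching N), 2× left (reaching L), up to H, left to F — 8 moves in all.
Check: all required cells visited; 8 ≤ 8 moves.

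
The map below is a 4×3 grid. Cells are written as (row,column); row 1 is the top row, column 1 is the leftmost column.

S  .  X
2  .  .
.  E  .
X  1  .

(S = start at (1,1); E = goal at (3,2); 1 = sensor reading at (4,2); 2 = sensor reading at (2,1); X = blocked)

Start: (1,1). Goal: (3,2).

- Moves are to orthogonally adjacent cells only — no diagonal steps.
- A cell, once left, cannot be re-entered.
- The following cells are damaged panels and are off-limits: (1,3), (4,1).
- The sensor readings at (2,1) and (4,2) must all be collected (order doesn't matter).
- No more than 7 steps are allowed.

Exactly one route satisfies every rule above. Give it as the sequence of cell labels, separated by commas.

The 7-move cap with required stops at (2,1), (4,2) leaves no slack for detours.
Route from (1,1): down to (2,1), 2× right (reaching (2,3)), 2× down (reaching (4,3)), left to (4,2), up to (3,2) — 7 moves in all.
Check: all required cells visited; 7 ≤ 7 moves.

(1,1), (2,1), (2,2), (2,3), (3,3), (4,3), (4,2), (3,2)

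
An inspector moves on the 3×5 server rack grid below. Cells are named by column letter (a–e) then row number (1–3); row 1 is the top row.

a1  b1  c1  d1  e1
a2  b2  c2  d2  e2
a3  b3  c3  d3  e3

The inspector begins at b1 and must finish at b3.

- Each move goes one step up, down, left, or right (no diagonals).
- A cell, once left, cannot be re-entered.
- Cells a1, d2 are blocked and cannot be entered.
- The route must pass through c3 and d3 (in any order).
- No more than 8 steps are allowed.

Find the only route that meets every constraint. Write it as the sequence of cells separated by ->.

Any route must reach c3 and d3 and still end at b3 within 8 moves, so the order of the required stops is forced.
Route from b1: right 3 to e1, down 2 to e3, left 3 to b3 — 8 moves in all.
Check: all required cells visited; 8 ≤ 8 moves.

b1 -> c1 -> d1 -> e1 -> e2 -> e3 -> d3 -> c3 -> b3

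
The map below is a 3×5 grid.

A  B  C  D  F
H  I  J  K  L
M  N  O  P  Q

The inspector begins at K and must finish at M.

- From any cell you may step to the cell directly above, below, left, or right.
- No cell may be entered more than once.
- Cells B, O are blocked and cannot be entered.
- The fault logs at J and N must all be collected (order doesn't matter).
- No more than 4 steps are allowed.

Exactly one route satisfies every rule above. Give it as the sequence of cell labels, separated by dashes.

K - J - I - N - M

The budget equals the shortest possible length, so every move has to be on a shortest route through the required cells.
Route from K: 2× left (reaching I), down to N, left to M — 4 moves in all.
Check: all required cells visited; 4 ≤ 4 moves.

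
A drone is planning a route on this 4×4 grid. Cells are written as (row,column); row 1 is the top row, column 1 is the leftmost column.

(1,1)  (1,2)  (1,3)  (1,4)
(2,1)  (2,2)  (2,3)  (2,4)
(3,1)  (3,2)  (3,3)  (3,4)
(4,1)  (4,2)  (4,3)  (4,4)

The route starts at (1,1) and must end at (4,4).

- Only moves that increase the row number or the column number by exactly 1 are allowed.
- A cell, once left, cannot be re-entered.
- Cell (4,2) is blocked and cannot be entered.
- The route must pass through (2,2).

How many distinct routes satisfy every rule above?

A right/down-only route from (1,1) to (4,4) makes exactly 3 down-moves and 3 right-moves in some order.
With no other constraints that would be C(6,3) = 20 routes.
Split at (2,2) and multiply the segment counts (each segment already excludes blocked cells): (1,1)→(2,2): 2; (2,2)→(4,4): 5; product = 10.
That gives 10 routes.

10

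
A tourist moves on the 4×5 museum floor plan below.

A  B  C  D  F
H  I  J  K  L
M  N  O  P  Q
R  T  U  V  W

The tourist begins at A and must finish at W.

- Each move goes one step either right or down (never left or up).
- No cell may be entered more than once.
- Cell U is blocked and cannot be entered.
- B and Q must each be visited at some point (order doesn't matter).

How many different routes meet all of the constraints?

A right/down-only route from A to W makes exactly 3 down-moves and 4 right-moves in some order.
With no other constraints that would be C(7,3) = 35 routes.
A monotone route can only reach the required cells in the order B, Q, so split there and multiply the segment counts (each segment already excludes blocked cells): A→B: 1; B→Q: 10; Q→W: 1; product = 10.
That gives 10 routes.

10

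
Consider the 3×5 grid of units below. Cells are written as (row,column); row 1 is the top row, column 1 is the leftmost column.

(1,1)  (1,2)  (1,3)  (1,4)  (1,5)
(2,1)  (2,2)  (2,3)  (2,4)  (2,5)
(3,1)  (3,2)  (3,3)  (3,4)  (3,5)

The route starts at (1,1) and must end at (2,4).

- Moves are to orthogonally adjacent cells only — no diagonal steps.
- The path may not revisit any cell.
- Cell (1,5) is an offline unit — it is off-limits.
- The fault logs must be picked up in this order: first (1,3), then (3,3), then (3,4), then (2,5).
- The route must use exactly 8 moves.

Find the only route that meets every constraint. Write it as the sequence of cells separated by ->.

The waypoints must appear in the order (1,3), (3,3), (3,4), (2,5), with no cell reused.
Route from (1,1): 2× right (reaching (1,3)), 2× down (reaching (3,3)), 2× right (reaching (3,5)), up to (2,5), left to (2,4) — 8 moves in all.
Check: order respected ((1,3) at step 2, (3,3) at step 4, (3,4) at step 5, (2,5) at step 7); 8 moves as required.

(1,1) -> (1,2) -> (1,3) -> (2,3) -> (3,3) -> (3,4) -> (3,5) -> (2,5) -> (2,4)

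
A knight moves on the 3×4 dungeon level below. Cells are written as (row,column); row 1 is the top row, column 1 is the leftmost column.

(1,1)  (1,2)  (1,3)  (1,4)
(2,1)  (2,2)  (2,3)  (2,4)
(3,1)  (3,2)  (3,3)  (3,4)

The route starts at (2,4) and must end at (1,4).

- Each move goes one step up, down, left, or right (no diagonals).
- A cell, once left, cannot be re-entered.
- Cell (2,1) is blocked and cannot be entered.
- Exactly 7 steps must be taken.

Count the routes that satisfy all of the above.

4

Need simple routes of exactly 7 moves from (2,4) to (1,4) (Manhattan distance 1, so 3 moves are spent on a detour and 3 undoing it).
Enumerating: (2,4) (3,4) (3,3) (2,3) (2,2) (1,2) (1,3) (1,4) | (2,4) (3,4) (3,3) (3,2) (2,2) (1,2) (1,3) (1,4) | (2,4) (3,4) (3,3) (3,2) (2,2) (2,3) (1,3) (1,4) | (2,4) (2,3) (3,3) (3,2) (2,2) (1,2) (1,3) (1,4).
That gives 4 routes.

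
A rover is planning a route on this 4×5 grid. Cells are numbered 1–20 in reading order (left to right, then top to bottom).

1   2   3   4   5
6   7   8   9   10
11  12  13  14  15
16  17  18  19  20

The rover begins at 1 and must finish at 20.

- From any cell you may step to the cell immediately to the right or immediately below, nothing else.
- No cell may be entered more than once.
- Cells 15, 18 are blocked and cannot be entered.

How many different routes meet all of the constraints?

A right/down-only route from 1 to 20 makes exactly 3 down-moves and 4 right-moves in some order.
With no other constraints that would be C(7,3) = 35 routes.
Subtract routes through each blocked cell (inclusion–exclusion for overlaps): − through 15: 15 − through 18: 10 → 10.
That gives 10 routes.

10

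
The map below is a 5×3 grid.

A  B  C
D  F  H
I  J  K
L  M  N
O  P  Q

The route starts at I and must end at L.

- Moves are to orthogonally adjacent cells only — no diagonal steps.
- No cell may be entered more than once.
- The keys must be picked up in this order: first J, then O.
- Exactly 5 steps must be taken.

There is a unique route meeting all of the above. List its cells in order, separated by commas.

I, J, M, P, O, L

The waypoints must appear in the order J, O, with no cell reused.
Route from I: right 1 to J, down 2 to P, left 1 to O, up 1 to L — 5 moves in all.
Check: order respected (J at step 1, O at step 4); 5 moves as required.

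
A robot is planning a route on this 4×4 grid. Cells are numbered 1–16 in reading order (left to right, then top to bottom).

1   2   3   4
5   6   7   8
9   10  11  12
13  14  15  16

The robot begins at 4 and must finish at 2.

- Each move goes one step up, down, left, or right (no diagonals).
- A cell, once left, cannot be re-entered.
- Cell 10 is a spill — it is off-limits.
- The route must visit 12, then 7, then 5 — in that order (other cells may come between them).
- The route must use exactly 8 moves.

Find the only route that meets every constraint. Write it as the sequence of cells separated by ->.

4 -> 8 -> 12 -> 11 -> 7 -> 6 -> 5 -> 1 -> 2

The waypoints must appear in the order 12, 7, 5, with no cell reused.
Route from 4: 2× down (reaching 12), left to 11, up to 7, 2× left (reaching 5), up to 1, right to 2 — 8 moves in all.
Check: order respected (12 at step 2, 7 at step 4, 5 at step 6); 8 moves as required.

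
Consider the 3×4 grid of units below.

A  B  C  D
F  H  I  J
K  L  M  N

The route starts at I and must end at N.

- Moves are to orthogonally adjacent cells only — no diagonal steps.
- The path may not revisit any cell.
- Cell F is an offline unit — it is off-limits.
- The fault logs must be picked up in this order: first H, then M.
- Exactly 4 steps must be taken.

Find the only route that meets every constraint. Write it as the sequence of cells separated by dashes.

The waypoints must appear in the order H, M, with no cell reused.
Route from I: left to H, down to L, 2× right (reaching N) — 4 moves in all.
Check: order respected (H at step 1, M at step 3); 4 moves as required.

I - H - L - M - N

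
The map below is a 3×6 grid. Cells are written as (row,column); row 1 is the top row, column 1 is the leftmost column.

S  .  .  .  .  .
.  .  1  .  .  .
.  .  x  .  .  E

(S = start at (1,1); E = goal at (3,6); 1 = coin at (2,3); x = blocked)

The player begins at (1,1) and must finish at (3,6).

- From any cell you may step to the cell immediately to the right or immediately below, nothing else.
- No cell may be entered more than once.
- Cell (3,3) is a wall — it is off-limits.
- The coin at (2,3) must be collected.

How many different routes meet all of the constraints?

9

A right/down-only route from (1,1) to (3,6) makes exactly 2 down-moves and 5 right-moves in some order.
With no other constraints that would be C(7,2) = 21 routes.
Split at (2,3) and multiply the segment counts (each segment already excludes blocked cells): (1,1)→(2,3): 3; (2,3)→(3,6): 3; product = 9.
That gives 9 routes.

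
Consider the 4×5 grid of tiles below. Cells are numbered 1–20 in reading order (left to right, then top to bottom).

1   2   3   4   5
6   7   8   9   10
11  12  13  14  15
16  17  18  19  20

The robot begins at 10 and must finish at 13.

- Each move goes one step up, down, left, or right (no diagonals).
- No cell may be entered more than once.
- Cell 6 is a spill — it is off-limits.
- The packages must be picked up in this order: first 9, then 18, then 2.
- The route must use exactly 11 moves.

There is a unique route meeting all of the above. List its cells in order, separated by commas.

The waypoints must appear in the order 9, 18, 2, with no cell reused.
Route from 10: left 1 to 9, down 2 to 19, left 2 to 17, up 3 to 2, right 1 to 3, down 2 to 13 — 11 moves in all.
Check: order respected (9 at step 1, 18 at step 4, 2 at step 8); 11 moves as required.

10, 9, 14, 19, 18, 17, 12, 7, 2, 3, 8, 13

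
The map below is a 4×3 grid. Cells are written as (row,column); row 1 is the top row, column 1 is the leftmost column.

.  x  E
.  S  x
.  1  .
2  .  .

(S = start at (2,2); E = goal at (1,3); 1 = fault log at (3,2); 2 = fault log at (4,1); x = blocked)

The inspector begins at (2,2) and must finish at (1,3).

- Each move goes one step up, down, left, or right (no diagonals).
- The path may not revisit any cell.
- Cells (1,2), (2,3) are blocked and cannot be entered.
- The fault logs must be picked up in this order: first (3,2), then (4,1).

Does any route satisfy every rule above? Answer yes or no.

no

The blocked cells wall (1,3) off from (2,2) completely — no sequence of moves reaches it at all, so no route can satisfy the rules.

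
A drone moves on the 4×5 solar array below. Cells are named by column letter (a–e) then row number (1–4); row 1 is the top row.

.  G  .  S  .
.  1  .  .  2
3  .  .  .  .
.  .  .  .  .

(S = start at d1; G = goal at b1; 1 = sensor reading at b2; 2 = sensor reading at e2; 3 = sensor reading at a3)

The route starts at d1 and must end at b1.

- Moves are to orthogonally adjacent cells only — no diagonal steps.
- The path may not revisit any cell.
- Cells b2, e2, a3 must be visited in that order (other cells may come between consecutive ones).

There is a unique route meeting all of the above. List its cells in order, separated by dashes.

The waypoints must appear in the order b2, e2, a3, with no cell reused.
Route from d1: left to c1, down to c2, left to b2, down to b3, 2× right (reaching d3), up to d2, right to e2, 2× down (reaching e4), 4× left (reaching a4), 3× up (reaching a1), right to b1 — 18 moves in all.
Check: order respected (1 at step 3, 2 at step 8, 3 at step 15).

d1 - c1 - c2 - b2 - b3 - c3 - d3 - d2 - e2 - e3 - e4 - d4 - c4 - b4 - a4 - a3 - a2 - a1 - b1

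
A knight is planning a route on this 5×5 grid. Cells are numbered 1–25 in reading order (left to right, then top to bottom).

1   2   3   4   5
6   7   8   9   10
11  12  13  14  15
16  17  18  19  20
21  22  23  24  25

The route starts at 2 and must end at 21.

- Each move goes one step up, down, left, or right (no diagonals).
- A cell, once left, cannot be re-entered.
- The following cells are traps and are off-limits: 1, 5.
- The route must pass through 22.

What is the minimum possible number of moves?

Any route passes through 22 somewhere between 2 and 21. Summing Manhattan distances along the two legs (2 → 22 → 21) gives a lower bound of 4 + 1 = 5 moves.
A route of 5 moves achieves this: 2 → 7 → 12 → 17 → 22 → 21.
Since 5 matches the lower bound, it is optimal.

5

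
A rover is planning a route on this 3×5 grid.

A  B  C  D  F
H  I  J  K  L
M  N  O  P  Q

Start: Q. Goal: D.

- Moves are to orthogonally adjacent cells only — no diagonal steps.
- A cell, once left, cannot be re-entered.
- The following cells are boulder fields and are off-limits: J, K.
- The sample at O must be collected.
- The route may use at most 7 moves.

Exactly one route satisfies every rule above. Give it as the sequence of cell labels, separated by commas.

The budget equals the shortest possible length, so every move has to be on a shortest route through the required cells.
Route from Q: left 3 to N, up 2 to B, right 2 to D — 7 moves in all.
Check: all required cells visited; 7 ≤ 7 moves.

Q, P, O, N, I, B, C, D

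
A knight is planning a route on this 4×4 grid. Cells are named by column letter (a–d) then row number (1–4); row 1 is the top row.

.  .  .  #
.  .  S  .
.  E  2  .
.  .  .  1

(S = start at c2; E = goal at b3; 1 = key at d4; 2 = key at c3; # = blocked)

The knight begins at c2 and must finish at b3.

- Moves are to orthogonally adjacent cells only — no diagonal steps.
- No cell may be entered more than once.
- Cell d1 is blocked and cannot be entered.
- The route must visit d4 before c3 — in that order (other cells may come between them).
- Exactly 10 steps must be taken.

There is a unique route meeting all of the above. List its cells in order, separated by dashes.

c2 - b2 - a2 - a3 - a4 - b4 - c4 - d4 - d3 - c3 - b3

The waypoints must appear in the order d4, c3, with no cell reused.
Route from c2: left 2 to a2, down 2 to a4, right 3 to d4, up 1 to d3, left 2 to b3 — 10 moves in all.
Check: order respected (1 at step 7, 2 at step 9); 10 moves as required.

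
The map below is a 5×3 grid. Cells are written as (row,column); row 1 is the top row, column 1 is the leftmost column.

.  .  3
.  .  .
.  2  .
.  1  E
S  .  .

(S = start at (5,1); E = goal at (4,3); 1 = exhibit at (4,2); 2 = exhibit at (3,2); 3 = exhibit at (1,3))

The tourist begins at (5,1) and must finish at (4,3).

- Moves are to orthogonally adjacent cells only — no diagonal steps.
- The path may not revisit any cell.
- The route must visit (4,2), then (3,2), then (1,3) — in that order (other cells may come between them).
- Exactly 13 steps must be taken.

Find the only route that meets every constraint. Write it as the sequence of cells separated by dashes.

(5,1) - (5,2) - (4,2) - (4,1) - (3,1) - (3,2) - (2,2) - (2,1) - (1,1) - (1,2) - (1,3) - (2,3) - (3,3) - (4,3)

The waypoints must appear in the order (4,2), (3,2), (1,3), with no cell reused.
Route from (5,1): right 1 to (5,2), up 1 to (4,2), left 1 to (4,1), up 1 to (3,1), right 1 to (3,2), up 1 to (2,2), left 1 to (2,1), up 1 to (1,1), right 2 to (1,3), down 3 to (4,3) — 13 moves in all.
Check: order respected (1 at step 2, 2 at step 5, 3 at step 10); 13 moves as required.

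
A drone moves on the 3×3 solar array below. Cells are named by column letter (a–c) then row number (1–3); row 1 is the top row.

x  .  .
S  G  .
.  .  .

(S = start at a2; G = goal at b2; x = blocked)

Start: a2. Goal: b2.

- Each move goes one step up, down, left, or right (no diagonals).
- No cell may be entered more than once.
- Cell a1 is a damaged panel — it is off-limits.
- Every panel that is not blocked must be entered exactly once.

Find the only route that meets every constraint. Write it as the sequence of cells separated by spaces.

Need to visit all 8 open cells exactly once, starting at a2 and ending at b2.
Cell c3 has only two open neighbours (c2 and b3), so the path must pass straight through it: one of those is the cell it's entered from and the other is where it exits.
Route from a2: down to a3, 2× right (reaching c3), 2× up (reaching c1), left to b1, down to b2 — 7 moves in all.
Check: all 8 open cells covered.

a2 a3 b3 c3 c2 c1 b1 b2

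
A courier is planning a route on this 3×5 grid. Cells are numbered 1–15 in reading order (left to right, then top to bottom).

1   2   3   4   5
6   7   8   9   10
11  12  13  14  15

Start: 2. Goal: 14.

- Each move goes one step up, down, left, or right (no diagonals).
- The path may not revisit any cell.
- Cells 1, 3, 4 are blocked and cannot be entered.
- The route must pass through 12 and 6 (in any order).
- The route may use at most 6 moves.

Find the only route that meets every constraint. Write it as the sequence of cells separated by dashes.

Any route must reach 12 and 6 and still end at 14 within 6 moves, so the order of the required stops is forced.
Route from 2: down 1 to 7, left 1 to 6, down 1 to 11, right 3 to 14 — 6 moves in all.
Check: all required cells visited; 6 ≤ 6 moves.

2 - 7 - 6 - 11 - 12 - 13 - 14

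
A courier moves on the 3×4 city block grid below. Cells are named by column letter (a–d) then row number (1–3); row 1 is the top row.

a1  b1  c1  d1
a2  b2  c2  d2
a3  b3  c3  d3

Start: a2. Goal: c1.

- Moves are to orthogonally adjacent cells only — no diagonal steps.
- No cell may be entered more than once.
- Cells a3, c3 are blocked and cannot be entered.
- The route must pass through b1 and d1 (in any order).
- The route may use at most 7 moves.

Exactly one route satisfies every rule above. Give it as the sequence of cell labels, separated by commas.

Any route must reach b1 and d1 and still end at c1 within 7 moves, so the order of the required stops is forced.
Route from a2: up to a1, right to b1, down to b2, 2× right (reaching d2), up to d1, left to c1 — 7 moves in all.
Check: all required cells visited; 7 ≤ 7 moves.

a2, a1, b1, b2, c2, d2, d1, c1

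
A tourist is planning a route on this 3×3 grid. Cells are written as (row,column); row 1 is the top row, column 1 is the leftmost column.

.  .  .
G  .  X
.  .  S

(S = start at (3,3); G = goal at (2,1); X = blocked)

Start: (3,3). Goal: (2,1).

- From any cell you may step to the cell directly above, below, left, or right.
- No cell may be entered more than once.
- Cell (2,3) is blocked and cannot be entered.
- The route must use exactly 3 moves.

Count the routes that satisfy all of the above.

2

Need simple routes of exactly 3 moves from (3,3) to (2,1) (Manhattan distance 3, so 0 moves are spent on a detour and 0 undoing it).
Enumerating: (3,3) (3,2) (2,2) (2,1) | (3,3) (3,2) (3,1) (2,1).
That gives 2 routes.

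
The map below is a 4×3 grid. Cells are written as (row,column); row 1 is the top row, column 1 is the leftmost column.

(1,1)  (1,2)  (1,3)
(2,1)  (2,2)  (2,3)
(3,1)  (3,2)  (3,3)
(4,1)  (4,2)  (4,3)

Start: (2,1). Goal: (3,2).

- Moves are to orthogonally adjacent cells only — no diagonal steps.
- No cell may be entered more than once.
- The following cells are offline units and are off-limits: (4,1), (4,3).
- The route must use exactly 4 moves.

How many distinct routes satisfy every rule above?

Need simple routes of exactly 4 moves from (2,1) to (3,2) (Manhattan distance 2, so 1 moves are spent on a detour and 1 undoing it).
Enumerating: (2,1) (1,1) (1,2) (2,2) (3,2) | (2,1) (2,2) (2,3) (3,3) (3,2).
That gives 2 routes.

2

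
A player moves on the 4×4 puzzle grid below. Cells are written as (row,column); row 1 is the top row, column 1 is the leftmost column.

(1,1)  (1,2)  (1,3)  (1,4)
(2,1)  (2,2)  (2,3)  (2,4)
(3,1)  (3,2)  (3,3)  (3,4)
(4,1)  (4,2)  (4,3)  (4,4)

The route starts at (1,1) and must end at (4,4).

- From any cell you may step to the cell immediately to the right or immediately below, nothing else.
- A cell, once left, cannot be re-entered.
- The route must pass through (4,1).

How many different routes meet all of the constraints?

1

A right/down-only route from (1,1) to (4,4) makes exactly 3 down-moves and 3 right-moves in some order.
With no other constraints that would be C(6,3) = 20 routes.
Split at (4,1) and multiply the segment counts: (1,1)→(4,1): 1; (4,1)→(4,4): 1; product = 1.
That gives 1 route.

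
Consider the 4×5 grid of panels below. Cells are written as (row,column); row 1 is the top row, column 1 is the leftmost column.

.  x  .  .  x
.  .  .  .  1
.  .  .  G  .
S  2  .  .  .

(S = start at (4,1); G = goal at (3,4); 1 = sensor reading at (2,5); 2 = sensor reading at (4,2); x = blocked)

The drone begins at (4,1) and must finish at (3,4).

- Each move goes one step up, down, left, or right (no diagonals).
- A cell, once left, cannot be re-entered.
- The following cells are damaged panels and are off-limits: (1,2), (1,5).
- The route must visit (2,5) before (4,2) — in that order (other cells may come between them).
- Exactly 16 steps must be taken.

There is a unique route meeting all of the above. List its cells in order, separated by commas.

The waypoints must appear in the order (2,5), (4,2), with no cell reused.
Route from (4,1): 2× up (reaching (2,1)), 2× right (reaching (2,3)), up to (1,3), right to (1,4), down to (2,4), right to (2,5), 2× down (reaching (4,5)), 3× left (reaching (4,2)), up to (3,2), 2× right (reaching (3,4)) — 16 moves in all.
Check: order respected (1 at step 8, 2 at step 13); 16 moves as required.

(4,1), (3,1), (2,1), (2,2), (2,3), (1,3), (1,4), (2,4), (2,5), (3,5), (4,5), (4,4), (4,3), (4,2), (3,2), (3,3), (3,4)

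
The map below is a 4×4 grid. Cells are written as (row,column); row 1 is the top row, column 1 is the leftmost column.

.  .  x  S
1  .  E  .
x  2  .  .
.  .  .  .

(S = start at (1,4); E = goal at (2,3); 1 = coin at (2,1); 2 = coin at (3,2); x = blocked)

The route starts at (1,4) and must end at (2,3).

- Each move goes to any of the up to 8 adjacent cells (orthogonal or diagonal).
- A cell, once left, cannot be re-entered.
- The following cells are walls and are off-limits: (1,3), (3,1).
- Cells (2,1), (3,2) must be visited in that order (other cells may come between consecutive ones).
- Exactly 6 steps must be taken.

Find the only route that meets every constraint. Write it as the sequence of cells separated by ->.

(1,4) -> (2,4) -> (3,3) -> (2,2) -> (2,1) -> (3,2) -> (2,3)

The waypoints must appear in the order (2,1), (3,2), with no cell reused.
Route from (1,4): down to (2,4), down-left to (3,3), up-left to (2,2), left to (2,1), down-right to (3,2), up-right to (2,3) — 6 moves in all.
Check: order respected (1 at step 4, 2 at step 5); 6 moves as required.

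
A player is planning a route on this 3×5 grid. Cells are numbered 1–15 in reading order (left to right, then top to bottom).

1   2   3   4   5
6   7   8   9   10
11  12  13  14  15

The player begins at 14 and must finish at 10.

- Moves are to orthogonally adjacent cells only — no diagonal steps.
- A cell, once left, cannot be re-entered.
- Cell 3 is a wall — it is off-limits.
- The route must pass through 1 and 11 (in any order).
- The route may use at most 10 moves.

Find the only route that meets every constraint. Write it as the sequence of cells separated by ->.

14 -> 13 -> 12 -> 11 -> 6 -> 1 -> 2 -> 7 -> 8 -> 9 -> 10

Any route must reach 1 and 11 and still end at 10 within 10 moves, so the order of the required stops is forced.
Route from 14: left 3 to 11, up 2 to 1, right 1 to 2, down 1 to 7, right 3 to 10 — 10 moves in all.
Check: all required cells visited; 10 ≤ 10 moves.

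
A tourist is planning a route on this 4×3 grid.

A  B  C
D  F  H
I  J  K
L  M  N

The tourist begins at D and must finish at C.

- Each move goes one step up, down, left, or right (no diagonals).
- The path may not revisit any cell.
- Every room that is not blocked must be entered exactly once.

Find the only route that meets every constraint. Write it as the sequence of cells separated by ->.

D -> A -> B -> F -> J -> I -> L -> M -> N -> K -> H -> C

Need to visit all 12 open cells exactly once, starting at D and ending at C.
Cell A has only two open neighbours (D and B), so the path must pass straight through it: one of those is the cell it's entered from and the other is where it exits.
Route from D: up to A, right to B, 2× down (reaching J), left to I, down to L, 2× right (reaching N), 3× up (reaching C) — 11 moves in all.
Check: all 12 open cells covered.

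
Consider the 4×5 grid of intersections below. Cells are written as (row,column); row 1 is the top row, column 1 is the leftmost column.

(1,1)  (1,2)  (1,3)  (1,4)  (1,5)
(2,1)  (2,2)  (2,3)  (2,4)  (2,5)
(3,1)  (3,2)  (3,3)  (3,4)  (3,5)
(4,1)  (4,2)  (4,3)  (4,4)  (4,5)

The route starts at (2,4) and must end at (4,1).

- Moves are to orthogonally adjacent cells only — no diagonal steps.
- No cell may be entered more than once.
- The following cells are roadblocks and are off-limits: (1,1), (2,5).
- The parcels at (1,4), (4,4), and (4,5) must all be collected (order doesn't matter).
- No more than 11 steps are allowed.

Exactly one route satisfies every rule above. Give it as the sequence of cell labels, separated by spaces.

(2,4) (1,4) (1,3) (2,3) (3,3) (3,4) (3,5) (4,5) (4,4) (4,3) (4,2) (4,1)

Any route must reach (1,4), (4,4), and (4,5) and still end at (4,1) within 11 moves, so the order of the required stops is forced.
Route from (2,4): up to (1,4), left to (1,3), 2× down (reaching (3,3)), 2× right (reaching (3,5)), down to (4,5), 4× left (reaching (4,1)) — 11 moves in all.
Check: all required cells visited; 11 ≤ 11 moves.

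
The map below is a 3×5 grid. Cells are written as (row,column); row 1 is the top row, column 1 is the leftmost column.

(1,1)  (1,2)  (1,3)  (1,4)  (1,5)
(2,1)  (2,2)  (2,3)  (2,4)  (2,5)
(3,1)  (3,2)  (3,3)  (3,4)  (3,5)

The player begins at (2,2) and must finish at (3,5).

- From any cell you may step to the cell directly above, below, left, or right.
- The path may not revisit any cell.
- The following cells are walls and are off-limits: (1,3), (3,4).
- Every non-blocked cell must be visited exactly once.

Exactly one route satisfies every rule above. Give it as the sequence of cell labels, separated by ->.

(2,2) -> (1,2) -> (1,1) -> (2,1) -> (3,1) -> (3,2) -> (3,3) -> (2,3) -> (2,4) -> (1,4) -> (1,5) -> (2,5) -> (3,5)

Need to visit all 13 open cells exactly once, starting at (2,2) and ending at (3,5).
Cell (1,5) has only two open neighbours ((2,5) and (1,4)), so the path must pass straight through it: one of those is the cell it's entered from and the other is where it exits.
Route from (2,2): up to (1,2), left to (1,1), 2× down (reaching (3,1)), 2× right (reaching (3,3)), up to (2,3), right to (2,4), up to (1,4), right to (1,5), 2× down (reaching (3,5)) — 12 moves in all.
Check: all 13 open cells covered.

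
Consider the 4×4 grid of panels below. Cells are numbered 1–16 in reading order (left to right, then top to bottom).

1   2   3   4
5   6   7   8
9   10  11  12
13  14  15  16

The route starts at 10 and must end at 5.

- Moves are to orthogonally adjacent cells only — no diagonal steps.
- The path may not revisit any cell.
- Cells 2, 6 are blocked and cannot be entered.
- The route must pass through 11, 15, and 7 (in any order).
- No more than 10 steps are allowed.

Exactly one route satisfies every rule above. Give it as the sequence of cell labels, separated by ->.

Any route must reach 11, 15, and 7 and still end at 5 within 10 moves, so the order of the required stops is forced.
Route from 10: right 1 to 11, up 1 to 7, right 1 to 8, down 2 to 16, left 3 to 13, up 2 to 5 — 10 moves in all.
Check: all required cells visited; 10 ≤ 10 moves.

10 -> 11 -> 7 -> 8 -> 12 -> 16 -> 15 -> 14 -> 13 -> 9 -> 5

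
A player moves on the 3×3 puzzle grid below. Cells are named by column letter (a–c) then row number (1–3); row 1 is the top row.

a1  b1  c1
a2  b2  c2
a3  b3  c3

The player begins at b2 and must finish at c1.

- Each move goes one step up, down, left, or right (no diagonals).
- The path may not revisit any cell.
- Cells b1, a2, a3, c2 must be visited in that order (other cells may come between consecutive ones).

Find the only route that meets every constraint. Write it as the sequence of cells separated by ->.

The waypoints must appear in the order b1, a2, a3, c2, with no cell reused.
Route from b2: up to b1, left to a1, 2× down (reaching a3), 2× right (reaching c3), 2× up (reaching c1) — 8 moves in all.
Check: order respected (b1 at step 1, a2 at step 3, a3 at step 4, c2 at step 7).

b2 -> b1 -> a1 -> a2 -> a3 -> b3 -> c3 -> c2 -> c1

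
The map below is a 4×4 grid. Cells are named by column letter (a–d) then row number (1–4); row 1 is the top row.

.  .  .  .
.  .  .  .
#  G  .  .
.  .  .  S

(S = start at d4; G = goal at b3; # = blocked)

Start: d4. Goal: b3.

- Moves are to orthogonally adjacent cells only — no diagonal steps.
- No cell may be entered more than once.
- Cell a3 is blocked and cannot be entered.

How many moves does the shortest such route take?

3

The Manhattan distance from d4 to b3 is |4−3| + |4−2| = 3, so at least 3 moves are needed.
A route of 3 moves achieves this: d4 → d3 → c3 → b3.
Since 3 matches the lower bound, it is optimal.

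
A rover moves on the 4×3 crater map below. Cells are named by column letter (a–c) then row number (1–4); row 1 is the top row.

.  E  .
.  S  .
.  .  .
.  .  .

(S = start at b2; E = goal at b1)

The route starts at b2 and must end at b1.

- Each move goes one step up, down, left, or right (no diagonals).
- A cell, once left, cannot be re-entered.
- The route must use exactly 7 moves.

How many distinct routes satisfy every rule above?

4

Need simple routes of exactly 7 moves from b2 to b1 (Manhattan distance 1, so 3 moves are spent on a detour and 3 undoing it).
Enumerating: b2 b3 b4 a4 a3 a2 a1 b1 | b2 b3 b4 c4 c3 c2 c1 b1 | b2 a2 a3 b3 c3 c2 c1 b1 | b2 c2 c3 b3 a3 a2 a1 b1.
That gives 4 routes.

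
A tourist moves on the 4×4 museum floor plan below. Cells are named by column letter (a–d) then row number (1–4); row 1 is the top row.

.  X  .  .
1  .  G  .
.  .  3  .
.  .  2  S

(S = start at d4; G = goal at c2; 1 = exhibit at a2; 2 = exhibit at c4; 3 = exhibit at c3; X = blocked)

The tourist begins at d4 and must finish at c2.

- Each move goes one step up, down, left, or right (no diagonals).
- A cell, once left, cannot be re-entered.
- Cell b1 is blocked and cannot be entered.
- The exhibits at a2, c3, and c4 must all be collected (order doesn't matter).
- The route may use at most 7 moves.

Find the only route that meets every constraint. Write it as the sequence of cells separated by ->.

The budget equals the shortest possible length, so every move has to be on a shortest route through the required cells.
Route from d4: left to c4, up to c3, 2× left (reaching a3), up to a2, 2× right (reaching c2) — 7 moves in all.
Check: all required cells visited; 7 ≤ 7 moves.

d4 -> c4 -> c3 -> b3 -> a3 -> a2 -> b2 -> c2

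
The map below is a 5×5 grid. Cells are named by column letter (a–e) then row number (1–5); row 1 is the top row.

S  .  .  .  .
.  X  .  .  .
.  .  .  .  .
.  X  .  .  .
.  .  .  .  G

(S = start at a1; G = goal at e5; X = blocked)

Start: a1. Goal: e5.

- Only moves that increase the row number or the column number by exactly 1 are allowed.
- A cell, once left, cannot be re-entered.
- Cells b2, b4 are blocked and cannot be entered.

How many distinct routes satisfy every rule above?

A right/down-only route from a1 to e5 makes exactly 4 down-moves and 4 right-moves in some order.
With no other constraints that would be C(8,4) = 70 routes.
Subtract routes through each blocked cell (inclusion–exclusion for overlaps): − through b2: 40 − through b4: 16 + through b2&b4: 8 → 22.
That gives 22 routes.

22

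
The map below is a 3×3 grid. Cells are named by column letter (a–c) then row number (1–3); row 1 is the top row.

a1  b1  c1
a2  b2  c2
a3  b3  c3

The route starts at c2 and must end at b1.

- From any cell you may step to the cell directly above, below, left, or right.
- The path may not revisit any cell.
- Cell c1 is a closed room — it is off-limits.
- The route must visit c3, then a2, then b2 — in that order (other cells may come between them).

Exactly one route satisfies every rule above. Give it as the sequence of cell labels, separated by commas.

c2, c3, b3, a3, a2, b2, b1

The waypoints must appear in the order c3, a2, b2, with no cell reused.
Route from c2: down to c3, 2× left (reaching a3), up to a2, right to b2, up to b1 — 6 moves in all.
Check: order respected (c3 at step 1, a2 at step 4, b2 at step 5).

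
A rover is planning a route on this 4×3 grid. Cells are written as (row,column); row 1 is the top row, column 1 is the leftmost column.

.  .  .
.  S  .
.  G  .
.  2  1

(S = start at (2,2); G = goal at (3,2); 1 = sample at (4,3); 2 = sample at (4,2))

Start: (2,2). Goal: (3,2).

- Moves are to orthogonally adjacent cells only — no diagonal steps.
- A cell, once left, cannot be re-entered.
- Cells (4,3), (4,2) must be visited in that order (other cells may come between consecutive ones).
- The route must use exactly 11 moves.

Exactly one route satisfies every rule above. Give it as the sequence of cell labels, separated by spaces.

(2,2) (2,1) (1,1) (1,2) (1,3) (2,3) (3,3) (4,3) (4,2) (4,1) (3,1) (3,2)

The waypoints must appear in the order (4,3), (4,2), with no cell reused.
Route from (2,2): left 1 to (2,1), up 1 to (1,1), right 2 to (1,3), down 3 to (4,3), left 2 to (4,1), up 1 to (3,1), right 1 to (3,2) — 11 moves in all.
Check: order respected (1 at step 7, 2 at step 8); 11 moves as required.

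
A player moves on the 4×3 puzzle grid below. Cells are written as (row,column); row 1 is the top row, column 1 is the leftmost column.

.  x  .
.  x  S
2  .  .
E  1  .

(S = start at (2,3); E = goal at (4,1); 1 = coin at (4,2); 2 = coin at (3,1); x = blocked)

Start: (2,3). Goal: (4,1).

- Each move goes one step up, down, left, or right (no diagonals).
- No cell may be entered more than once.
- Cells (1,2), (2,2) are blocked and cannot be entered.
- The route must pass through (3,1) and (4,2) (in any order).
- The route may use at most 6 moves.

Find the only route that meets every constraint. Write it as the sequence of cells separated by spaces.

(2,3) (3,3) (4,3) (4,2) (3,2) (3,1) (4,1)

Any route must reach (3,1) and (4,2) and still end at (4,1) within 6 moves, so the order of the required stops is forced.
Route from (2,3): down 2 to (4,3), left 1 to (4,2), up 1 to (3,2), left 1 to (3,1), down 1 to (4,1) — 6 moves in all.
Check: all required cells visited; 6 ≤ 6 moves.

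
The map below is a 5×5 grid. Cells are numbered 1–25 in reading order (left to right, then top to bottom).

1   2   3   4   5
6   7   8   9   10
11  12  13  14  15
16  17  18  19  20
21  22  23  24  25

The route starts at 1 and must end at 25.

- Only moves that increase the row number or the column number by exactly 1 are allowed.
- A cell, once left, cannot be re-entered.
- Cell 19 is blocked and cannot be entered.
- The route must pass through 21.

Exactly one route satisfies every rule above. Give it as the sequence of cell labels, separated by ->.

Moves only go right or down, so the column and row indices never decrease.
Route from 1: down 4 to 21, right 4 to 25 — 8 moves in all.
Check: all required cells visited.

1 -> 6 -> 11 -> 16 -> 21 -> 22 -> 23 -> 24 -> 25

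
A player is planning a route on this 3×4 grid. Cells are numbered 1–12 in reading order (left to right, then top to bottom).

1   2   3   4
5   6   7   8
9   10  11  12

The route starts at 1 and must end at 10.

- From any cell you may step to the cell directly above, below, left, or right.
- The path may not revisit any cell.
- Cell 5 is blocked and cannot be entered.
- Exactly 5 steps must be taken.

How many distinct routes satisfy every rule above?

3

Need simple routes of exactly 5 moves from 1 to 10 (Manhattan distance 3, so 1 moves are spent on a detour and 1 undoing it).
Enumerating: 1 2 6 7 11 10 | 1 2 3 7 11 10 | 1 2 3 7 6 10.
That gives 3 routes.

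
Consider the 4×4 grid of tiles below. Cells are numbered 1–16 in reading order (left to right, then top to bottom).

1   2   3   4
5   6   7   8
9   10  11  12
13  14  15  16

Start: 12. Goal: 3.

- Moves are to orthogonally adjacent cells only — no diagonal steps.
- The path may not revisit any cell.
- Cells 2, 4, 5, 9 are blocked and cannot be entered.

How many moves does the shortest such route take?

3

The Manhattan distance from 12 to 3 is |3−1| + |4−3| = 3, so at least 3 moves are needed.
A route of 3 moves achieves this: 12 → 8 → 7 → 3.
Since 3 matches the lower bound, it is optimal.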